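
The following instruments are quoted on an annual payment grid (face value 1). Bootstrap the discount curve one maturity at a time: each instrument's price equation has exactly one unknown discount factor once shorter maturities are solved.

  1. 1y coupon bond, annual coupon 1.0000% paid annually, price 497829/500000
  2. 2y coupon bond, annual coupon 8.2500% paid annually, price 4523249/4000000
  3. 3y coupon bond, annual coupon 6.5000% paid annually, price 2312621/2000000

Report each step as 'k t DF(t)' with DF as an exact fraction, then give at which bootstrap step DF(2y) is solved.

step 1 [1y] bond c/1=1/100: DF=(497829/500000 − 1/100·(0))/(1+1/100) = 4929/5000 ≈ 0.985800
step 2 [2y] bond c/1=33/400: DF=(4523249/4000000 − 33/400·(0.985800))/(1+33/400) = 1939/2000 ≈ 0.969500
step 3 [3y] bond c/1=13/200: DF=(2312621/2000000 − 13/200·(0.985800+0.969500))/(1+13/200) = 604/625 ≈ 0.966400

1 1 4929/5000
2 2 1939/2000
3 3 604/625
DF(2y) is solved at step 2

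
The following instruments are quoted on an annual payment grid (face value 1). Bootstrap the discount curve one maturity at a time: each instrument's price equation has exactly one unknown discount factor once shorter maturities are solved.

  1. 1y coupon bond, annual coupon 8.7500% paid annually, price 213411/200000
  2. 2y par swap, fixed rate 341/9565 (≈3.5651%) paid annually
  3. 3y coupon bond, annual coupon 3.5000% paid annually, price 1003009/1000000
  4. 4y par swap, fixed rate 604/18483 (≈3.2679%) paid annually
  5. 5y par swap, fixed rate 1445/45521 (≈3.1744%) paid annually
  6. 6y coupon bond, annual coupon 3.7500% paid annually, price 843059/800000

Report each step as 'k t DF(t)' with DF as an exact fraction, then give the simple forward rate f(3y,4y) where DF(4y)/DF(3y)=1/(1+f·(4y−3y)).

1 1 2453/2500
2 2 4659/5000
3 3 2261/2500
4 4 1099/1250
5 5 1711/2000
6 6 532/625
f(3y,4y) = ((2261/2500)/(1099/1250) − 1)/(1) = 9/314 ≈ 2.8662%

step 1 [1y] bond c/1=7/80: DF=(213411/200000 − 7/80·(0))/(1+7/80) = 2453/2500 ≈ 0.981200
step 2 [2y] swap r/1=341/9565: DF=(1 − 341/9565·(0.981200))/(1+341/9565) = 4659/5000 ≈ 0.931800
step 3 [3y] bond c/1=7/200: DF=(1003009/1000000 − 7/200·(0.981200+0.931800))/(1+7/200) = 2261/2500 ≈ 0.904400
step 4 [4y] swap r/1=604/18483: DF=(1 − 604/18483·(0.981200+0.931800+0.904400))/(1+604/18483) = 1099/1250 ≈ 0.879200
step 5 [5y] swap r/1=1445/45521: DF=(1 − 1445/45521·(0.981200+0.931800+0.904400+0.879200))/(1+1445/45521) = 1711/2000 ≈ 0.855500
step 6 [6y] bond c/1=3/80: DF=(843059/800000 − 3/80·(0.981200+0.931800+0.904400+0.879200+0.855500))/(1+3/80) = 532/625 ≈ 0.851200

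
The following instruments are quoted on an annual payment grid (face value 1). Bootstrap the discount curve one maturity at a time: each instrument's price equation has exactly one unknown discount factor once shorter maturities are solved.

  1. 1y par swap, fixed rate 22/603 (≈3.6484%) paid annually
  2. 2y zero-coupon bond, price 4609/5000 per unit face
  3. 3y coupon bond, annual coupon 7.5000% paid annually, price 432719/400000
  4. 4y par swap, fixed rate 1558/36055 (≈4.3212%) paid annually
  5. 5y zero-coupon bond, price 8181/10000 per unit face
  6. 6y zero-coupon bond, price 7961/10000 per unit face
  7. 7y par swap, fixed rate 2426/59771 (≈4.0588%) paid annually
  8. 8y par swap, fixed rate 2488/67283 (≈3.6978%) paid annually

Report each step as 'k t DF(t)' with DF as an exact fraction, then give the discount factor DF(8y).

1 1 603/625
2 2 4609/5000
3 3 8747/10000
4 4 4221/5000
5 5 8181/10000
6 6 7961/10000
7 7 3787/5000
8 8 939/1250
DF(8y) = 939/1250 ≈ 0.751200

step 1 [1y] swap r/1=22/603: DF=(1 − 22/603·(0))/(1+22/603) = 603/625 ≈ 0.964800
step 2 [2y] zero: DF = P = 4609/5000 ≈ 0.921800
step 3 [3y] bond c/1=3/40: DF=(432719/400000 − 3/40·(0.964800+0.921800))/(1+3/40) = 8747/10000 ≈ 0.874700
step 4 [4y] swap r/1=1558/36055: DF=(1 − 1558/36055·(0.964800+0.921800+0.874700))/(1+1558/36055) = 4221/5000 ≈ 0.844200
step 5 [5y] zero: DF = P = 8181/10000 ≈ 0.818100
step 6 [6y] zero: DF = P = 7961/10000 ≈ 0.796100
step 7 [7y] swap r/1=2426/59771: DF=(1 − 2426/59771·(0.964800+0.921800+0.874700+0.844200+0.818100+0.796100))/(1+2426/59771) = 3787/5000 ≈ 0.757400
step 8 [8y] swap r/1=2488/67283: DF=(1 − 2488/67283·(0.964800+0.921800+0.874700+0.844200+0.818100+0.796100+0.757400))/(1+2488/67283) = 939/1250 ≈ 0.751200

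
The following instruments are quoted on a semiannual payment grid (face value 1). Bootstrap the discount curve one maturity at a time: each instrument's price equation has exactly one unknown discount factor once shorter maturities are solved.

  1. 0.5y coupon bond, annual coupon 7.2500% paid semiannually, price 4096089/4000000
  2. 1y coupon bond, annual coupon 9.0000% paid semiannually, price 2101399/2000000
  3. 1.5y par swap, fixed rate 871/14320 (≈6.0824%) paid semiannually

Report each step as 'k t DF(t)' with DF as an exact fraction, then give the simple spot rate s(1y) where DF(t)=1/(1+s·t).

step 1 [0.5y] bond c/2=29/800: DF=(4096089/4000000 − 29/800·(0))/(1+29/800) = 4941/5000 ≈ 0.988200
step 2 [1y] bond c/2=9/200: DF=(2101399/2000000 − 9/200·(0.988200))/(1+9/200) = 9629/10000 ≈ 0.962900
step 3 [1.5y] swap r/2=871/28640: DF=(1 − 871/28640·(0.988200+0.962900))/(1+871/28640) = 9129/10000 ≈ 0.912900

1 1/2 4941/5000
2 1 9629/10000
3 3/2 9129/10000
s(1y) = (1/(9629/10000) − 1)/(1) = 371/9629 ≈ 3.8529%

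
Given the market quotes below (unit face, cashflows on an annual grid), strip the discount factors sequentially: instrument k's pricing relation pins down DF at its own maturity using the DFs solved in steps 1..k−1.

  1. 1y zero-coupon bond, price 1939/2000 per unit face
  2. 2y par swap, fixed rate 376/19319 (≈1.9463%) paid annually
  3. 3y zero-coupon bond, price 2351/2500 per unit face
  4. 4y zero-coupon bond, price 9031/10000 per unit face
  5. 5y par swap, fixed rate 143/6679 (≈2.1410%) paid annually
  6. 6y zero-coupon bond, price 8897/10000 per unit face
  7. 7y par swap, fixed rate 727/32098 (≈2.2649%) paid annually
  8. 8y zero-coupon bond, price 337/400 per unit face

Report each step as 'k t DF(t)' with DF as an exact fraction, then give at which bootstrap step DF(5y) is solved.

step 1 [1y] zero: DF = P = 1939/2000 ≈ 0.969500
step 2 [2y] swap r/1=376/19319: DF=(1 − 376/19319·(0.969500))/(1+376/19319) = 1203/1250 ≈ 0.962400
step 3 [3y] zero: DF = P = 2351/2500 ≈ 0.940400
step 4 [4y] zero: DF = P = 9031/10000 ≈ 0.903100
step 5 [5y] swap r/1=143/6679: DF=(1 − 143/6679·(0.969500+0.962400+0.940400+0.903100))/(1+143/6679) = 8999/10000 ≈ 0.899900
step 6 [6y] zero: DF = P = 8897/10000 ≈ 0.889700
step 7 [7y] swap r/1=727/32098: DF=(1 − 727/32098·(0.969500+0.962400+0.940400+0.903100+0.899900+0.889700))/(1+727/32098) = 4273/5000 ≈ 0.854600
step 8 [8y] zero: DF = P = 337/400 ≈ 0.842500

1 1 1939/2000
2 2 1203/1250
3 3 2351/2500
4 4 9031/10000
5 5 8999/10000
6 6 8897/10000
7 7 4273/5000
8 8 337/400
DF(5y) is solved at step 5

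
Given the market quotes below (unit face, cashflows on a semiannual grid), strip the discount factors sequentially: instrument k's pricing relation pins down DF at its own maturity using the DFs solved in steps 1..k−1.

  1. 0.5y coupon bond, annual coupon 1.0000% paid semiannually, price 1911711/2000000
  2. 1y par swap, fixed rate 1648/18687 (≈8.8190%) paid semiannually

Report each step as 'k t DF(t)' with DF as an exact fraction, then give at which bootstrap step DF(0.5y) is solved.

step 1 [0.5y] bond c/2=1/200: DF=(1911711/2000000 − 1/200·(0))/(1+1/200) = 9511/10000 ≈ 0.951100
step 2 [1y] swap r/2=824/18687: DF=(1 − 824/18687·(0.951100))/(1+824/18687) = 1147/1250 ≈ 0.917600

1 1/2 9511/10000
2 1 1147/1250
DF(0.5y) is solved at step 1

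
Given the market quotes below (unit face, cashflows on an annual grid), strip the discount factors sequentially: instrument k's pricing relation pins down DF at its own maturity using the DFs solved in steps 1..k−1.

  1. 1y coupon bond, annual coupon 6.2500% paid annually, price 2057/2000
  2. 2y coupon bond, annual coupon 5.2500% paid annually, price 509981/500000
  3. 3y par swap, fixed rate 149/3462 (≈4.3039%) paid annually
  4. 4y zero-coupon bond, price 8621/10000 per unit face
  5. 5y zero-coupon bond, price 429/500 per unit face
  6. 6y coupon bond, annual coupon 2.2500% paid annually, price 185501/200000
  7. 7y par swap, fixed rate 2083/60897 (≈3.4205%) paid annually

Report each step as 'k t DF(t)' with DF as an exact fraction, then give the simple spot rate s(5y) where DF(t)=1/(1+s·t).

step 1 [1y] bond c/1=1/16: DF=(2057/2000 − 1/16·(0))/(1+1/16) = 121/125 ≈ 0.968000
step 2 [2y] bond c/1=21/400: DF=(509981/500000 − 21/400·(0.968000))/(1+21/400) = 1151/1250 ≈ 0.920800
step 3 [3y] swap r/1=149/3462: DF=(1 − 149/3462·(0.968000+0.920800))/(1+149/3462) = 1101/1250 ≈ 0.880800
step 4 [4y] zero: DF = P = 8621/10000 ≈ 0.862100
step 5 [5y] zero: DF = P = 429/500 ≈ 0.858000
step 6 [6y] bond c/1=9/400: DF=(185501/200000 − 9/400·(0.968000+0.920800+0.880800+0.862100+0.858000))/(1+9/400) = 8083/10000 ≈ 0.808300
step 7 [7y] swap r/1=2083/60897: DF=(1 − 2083/60897·(0.968000+0.920800+0.880800+0.862100+0.858000+0.808300))/(1+2083/60897) = 7917/10000 ≈ 0.791700

1 1 121/125
2 2 1151/1250
3 3 1101/1250
4 4 8621/10000
5 5 429/500
6 6 8083/10000
7 7 7917/10000
s(5y) = (1/(429/500) − 1)/(5) = 71/2145 ≈ 3.3100%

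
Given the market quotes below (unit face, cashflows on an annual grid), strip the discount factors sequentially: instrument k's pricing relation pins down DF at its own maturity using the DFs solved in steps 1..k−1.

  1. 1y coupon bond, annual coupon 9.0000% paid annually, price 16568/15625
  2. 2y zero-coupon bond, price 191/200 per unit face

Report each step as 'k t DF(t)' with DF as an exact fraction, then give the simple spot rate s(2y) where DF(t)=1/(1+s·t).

step 1 [1y] bond c/1=9/100: DF=(16568/15625 − 9/100·(0))/(1+9/100) = 608/625 ≈ 0.972800
step 2 [2y] zero: DF = P = 191/200 ≈ 0.955000

1 1 608/625
2 2 191/200
s(2y) = (1/(191/200) − 1)/(2) = 9/382 ≈ 2.3560%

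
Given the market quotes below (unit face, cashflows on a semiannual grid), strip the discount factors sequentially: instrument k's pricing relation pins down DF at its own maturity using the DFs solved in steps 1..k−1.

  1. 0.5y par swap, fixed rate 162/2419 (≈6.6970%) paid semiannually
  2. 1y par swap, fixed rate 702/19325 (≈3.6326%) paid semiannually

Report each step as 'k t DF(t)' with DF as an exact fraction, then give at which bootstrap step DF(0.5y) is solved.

step 1 [0.5y] swap r/2=81/2419: DF=(1 − 81/2419·(0))/(1+81/2419) = 2419/2500 ≈ 0.967600
step 2 [1y] swap r/2=351/19325: DF=(1 − 351/19325·(0.967600))/(1+351/19325) = 9649/10000 ≈ 0.964900

1 1/2 2419/2500
2 1 9649/10000
DF(0.5y) is solved at step 1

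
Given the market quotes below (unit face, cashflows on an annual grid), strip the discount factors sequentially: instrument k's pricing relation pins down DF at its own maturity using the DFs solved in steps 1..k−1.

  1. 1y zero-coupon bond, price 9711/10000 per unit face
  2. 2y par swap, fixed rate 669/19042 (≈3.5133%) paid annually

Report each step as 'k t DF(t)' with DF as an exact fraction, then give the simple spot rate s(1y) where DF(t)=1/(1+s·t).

1 1 9711/10000
2 2 9331/10000
s(1y) = (1/(9711/10000) − 1)/(1) = 289/9711 ≈ 2.9760%

step 1 [1y] zero: DF = P = 9711/10000 ≈ 0.971100
step 2 [2y] swap r/1=669/19042: DF=(1 − 669/19042·(0.971100))/(1+669/19042) = 9331/10000 ≈ 0.933100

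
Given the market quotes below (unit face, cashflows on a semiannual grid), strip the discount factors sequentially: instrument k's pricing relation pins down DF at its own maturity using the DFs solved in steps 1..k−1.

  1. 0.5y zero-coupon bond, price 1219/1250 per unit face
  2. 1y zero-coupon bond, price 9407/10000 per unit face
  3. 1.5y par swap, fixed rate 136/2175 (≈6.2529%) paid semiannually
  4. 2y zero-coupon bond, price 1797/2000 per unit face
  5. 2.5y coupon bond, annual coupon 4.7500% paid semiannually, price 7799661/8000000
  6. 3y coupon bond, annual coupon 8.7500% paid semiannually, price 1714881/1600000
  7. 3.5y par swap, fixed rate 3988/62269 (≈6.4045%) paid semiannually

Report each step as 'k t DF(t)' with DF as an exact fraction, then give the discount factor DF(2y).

1 1/2 1219/1250
2 1 9407/10000
3 3/2 2279/2500
4 2 1797/2000
5 5/2 8659/10000
6 3 1043/1250
7 7/2 4003/5000
DF(2y) = 1797/2000 ≈ 0.898500

step 1 [0.5y] zero: DF = P = 1219/1250 ≈ 0.975200
step 2 [1y] zero: DF = P = 9407/10000 ≈ 0.940700
step 3 [1.5y] swap r/2=68/2175: DF=(1 − 68/2175·(0.975200+0.940700))/(1+68/2175) = 2279/2500 ≈ 0.911600
step 4 [2y] zero: DF = P = 1797/2000 ≈ 0.898500
step 5 [2.5y] bond c/2=19/800: DF=(7799661/8000000 − 19/800·(0.975200+0.940700+0.911600+0.898500))/(1+19/800) = 8659/10000 ≈ 0.865900
step 6 [3y] bond c/2=7/160: DF=(1714881/1600000 − 7/160·(0.975200+0.940700+0.911600+0.898500+0.865900))/(1+7/160) = 1043/1250 ≈ 0.834400
step 7 [3.5y] swap r/2=1994/62269: DF=(1 − 1994/62269·(0.975200+0.940700+0.911600+0.898500+0.865900+0.834400))/(1+1994/62269) = 4003/5000 ≈ 0.800600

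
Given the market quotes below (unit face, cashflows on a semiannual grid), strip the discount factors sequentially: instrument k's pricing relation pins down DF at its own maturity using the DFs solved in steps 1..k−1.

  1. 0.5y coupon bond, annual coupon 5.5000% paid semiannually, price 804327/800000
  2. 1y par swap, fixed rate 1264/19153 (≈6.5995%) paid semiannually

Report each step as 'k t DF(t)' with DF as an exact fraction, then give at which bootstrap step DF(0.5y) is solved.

1 1/2 1957/2000
2 1 1171/1250
DF(0.5y) is solved at step 1

step 1 [0.5y] bond c/2=11/400: DF=(804327/800000 − 11/400·(0))/(1+11/400) = 1957/2000 ≈ 0.978500
step 2 [1y] swap r/2=632/19153: DF=(1 − 632/19153·(0.978500))/(1+632/19153) = 1171/1250 ≈ 0.936800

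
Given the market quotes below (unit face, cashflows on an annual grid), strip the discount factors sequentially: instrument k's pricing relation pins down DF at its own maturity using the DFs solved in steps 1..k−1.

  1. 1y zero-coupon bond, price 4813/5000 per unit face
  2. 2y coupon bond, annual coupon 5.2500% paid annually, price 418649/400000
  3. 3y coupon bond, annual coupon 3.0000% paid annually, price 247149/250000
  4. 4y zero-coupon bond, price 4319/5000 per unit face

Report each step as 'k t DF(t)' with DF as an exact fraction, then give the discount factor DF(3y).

step 1 [1y] zero: DF = P = 4813/5000 ≈ 0.962600
step 2 [2y] bond c/1=21/400: DF=(418649/400000 − 21/400·(0.962600))/(1+21/400) = 1183/1250 ≈ 0.946400
step 3 [3y] bond c/1=3/100: DF=(247149/250000 − 3/100·(0.962600+0.946400))/(1+3/100) = 4521/5000 ≈ 0.904200
step 4 [4y] zero: DF = P = 4319/5000 ≈ 0.863800

1 1 4813/5000
2 2 1183/1250
3 3 4521/5000
4 4 4319/5000
DF(3y) = 4521/5000 ≈ 0.904200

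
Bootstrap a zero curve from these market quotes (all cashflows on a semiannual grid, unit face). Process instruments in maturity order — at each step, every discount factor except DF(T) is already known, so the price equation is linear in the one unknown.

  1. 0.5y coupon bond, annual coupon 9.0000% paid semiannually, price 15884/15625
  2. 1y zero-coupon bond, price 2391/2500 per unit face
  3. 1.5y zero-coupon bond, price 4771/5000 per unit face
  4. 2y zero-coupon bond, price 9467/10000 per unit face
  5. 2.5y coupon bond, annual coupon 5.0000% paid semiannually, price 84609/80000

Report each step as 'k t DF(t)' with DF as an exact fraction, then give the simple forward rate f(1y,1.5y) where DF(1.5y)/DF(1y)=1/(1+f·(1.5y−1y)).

step 1 [0.5y] bond c/2=9/200: DF=(15884/15625 − 9/200·(0))/(1+9/200) = 608/625 ≈ 0.972800
step 2 [1y] zero: DF = P = 2391/2500 ≈ 0.956400
step 3 [1.5y] zero: DF = P = 4771/5000 ≈ 0.954200
step 4 [2y] zero: DF = P = 9467/10000 ≈ 0.946700
step 5 [2.5y] bond c/2=1/40: DF=(84609/80000 − 1/40·(0.972800+0.956400+0.954200+0.946700))/(1+1/40) = 1173/1250 ≈ 0.938400

1 1/2 608/625
2 1 2391/2500
3 3/2 4771/5000
4 2 9467/10000
5 5/2 1173/1250
f(1y,1.5y) = ((2391/2500)/(4771/5000) − 1)/(1/2) = 22/4771 ≈ 0.4611%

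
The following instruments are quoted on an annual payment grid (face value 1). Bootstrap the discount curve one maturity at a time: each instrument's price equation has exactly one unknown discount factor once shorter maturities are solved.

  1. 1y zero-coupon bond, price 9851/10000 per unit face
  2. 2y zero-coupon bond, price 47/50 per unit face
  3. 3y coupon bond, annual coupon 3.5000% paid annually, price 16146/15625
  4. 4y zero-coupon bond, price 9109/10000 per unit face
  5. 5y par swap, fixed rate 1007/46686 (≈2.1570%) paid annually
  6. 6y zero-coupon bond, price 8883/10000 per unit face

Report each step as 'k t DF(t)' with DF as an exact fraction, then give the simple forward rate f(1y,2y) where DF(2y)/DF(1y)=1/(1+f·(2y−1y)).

1 1 9851/10000
2 2 47/50
3 3 9333/10000
4 4 9109/10000
5 5 8993/10000
6 6 8883/10000
f(1y,2y) = ((9851/10000)/(47/50) − 1)/(1) = 451/9400 ≈ 4.7979%

step 1 [1y] zero: DF = P = 9851/10000 ≈ 0.985100
step 2 [2y] zero: DF = P = 47/50 ≈ 0.940000
step 3 [3y] bond c/1=7/200: DF=(16146/15625 − 7/200·(0.985100+0.940000))/(1+7/200) = 9333/10000 ≈ 0.933300
step 4 [4y] zero: DF = P = 9109/10000 ≈ 0.910900
step 5 [5y] swap r/1=1007/46686: DF=(1 − 1007/46686·(0.985100+0.940000+0.933300+0.910900))/(1+1007/46686) = 8993/10000 ≈ 0.899300
step 6 [6y] zero: DF = P = 8883/10000 ≈ 0.888300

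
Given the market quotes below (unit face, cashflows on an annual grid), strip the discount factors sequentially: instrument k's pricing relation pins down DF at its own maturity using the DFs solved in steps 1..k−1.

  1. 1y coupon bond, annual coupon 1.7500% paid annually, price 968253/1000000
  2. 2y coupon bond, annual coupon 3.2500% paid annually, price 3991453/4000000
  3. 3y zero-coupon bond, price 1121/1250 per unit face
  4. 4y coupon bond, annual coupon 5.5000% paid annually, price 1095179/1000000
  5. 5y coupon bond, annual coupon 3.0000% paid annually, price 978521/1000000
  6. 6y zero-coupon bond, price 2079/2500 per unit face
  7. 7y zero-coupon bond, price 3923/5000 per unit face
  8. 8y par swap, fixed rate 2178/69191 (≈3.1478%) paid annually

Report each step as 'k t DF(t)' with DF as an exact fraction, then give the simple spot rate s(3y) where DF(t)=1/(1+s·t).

step 1 [1y] bond c/1=7/400: DF=(968253/1000000 − 7/400·(0))/(1+7/400) = 2379/2500 ≈ 0.951600
step 2 [2y] bond c/1=13/400: DF=(3991453/4000000 − 13/400·(0.951600))/(1+13/400) = 1873/2000 ≈ 0.936500
step 3 [3y] zero: DF = P = 1121/1250 ≈ 0.896800
step 4 [4y] bond c/1=11/200: DF=(1095179/1000000 − 11/200·(0.951600+0.936500+0.896800))/(1+11/200) = 8929/10000 ≈ 0.892900
step 5 [5y] bond c/1=3/100: DF=(978521/1000000 − 3/100·(0.951600+0.936500+0.896800+0.892900))/(1+3/100) = 8429/10000 ≈ 0.842900
step 6 [6y] zero: DF = P = 2079/2500 ≈ 0.831600
step 7 [7y] zero: DF = P = 3923/5000 ≈ 0.784600
step 8 [8y] swap r/1=2178/69191: DF=(1 − 2178/69191·(0.951600+0.936500+0.896800+0.892900+0.842900+0.831600+0.784600))/(1+2178/69191) = 3911/5000 ≈ 0.782200

1 1 2379/2500
2 2 1873/2000
3 3 1121/1250
4 4 8929/10000
5 5 8429/10000
6 6 2079/2500
7 7 3923/5000
8 8 3911/5000
s(3y) = (1/(1121/1250) − 1)/(3) = 43/1121 ≈ 3.8359%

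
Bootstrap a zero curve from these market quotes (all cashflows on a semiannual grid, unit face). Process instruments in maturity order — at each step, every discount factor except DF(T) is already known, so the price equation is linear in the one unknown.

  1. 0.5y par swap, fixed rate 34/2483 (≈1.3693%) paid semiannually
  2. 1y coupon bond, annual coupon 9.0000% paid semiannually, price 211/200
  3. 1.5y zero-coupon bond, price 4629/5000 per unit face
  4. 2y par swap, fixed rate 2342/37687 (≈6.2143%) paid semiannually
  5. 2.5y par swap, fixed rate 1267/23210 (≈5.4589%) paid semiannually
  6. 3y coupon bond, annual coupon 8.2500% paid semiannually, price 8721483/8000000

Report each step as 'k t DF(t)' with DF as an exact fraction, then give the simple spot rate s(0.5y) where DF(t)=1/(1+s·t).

step 1 [0.5y] swap r/2=17/2483: DF=(1 − 17/2483·(0))/(1+17/2483) = 2483/2500 ≈ 0.993200
step 2 [1y] bond c/2=9/200: DF=(211/200 − 9/200·(0.993200))/(1+9/200) = 2417/2500 ≈ 0.966800
step 3 [1.5y] zero: DF = P = 4629/5000 ≈ 0.925800
step 4 [2y] swap r/2=1171/37687: DF=(1 − 1171/37687·(0.993200+0.966800+0.925800))/(1+1171/37687) = 8829/10000 ≈ 0.882900
step 5 [2.5y] swap r/2=1267/46420: DF=(1 − 1267/46420·(0.993200+0.966800+0.925800+0.882900))/(1+1267/46420) = 8733/10000 ≈ 0.873300
step 6 [3y] bond c/2=33/800: DF=(8721483/8000000 − 33/800·(0.993200+0.966800+0.925800+0.882900+0.873300))/(1+33/800) = 8631/10000 ≈ 0.863100

1 1/2 2483/2500
2 1 2417/2500
3 3/2 4629/5000
4 2 8829/10000
5 5/2 8733/10000
6 3 8631/10000
s(0.5y) = (1/(2483/2500) − 1)/(1/2) = 34/2483 ≈ 1.3693%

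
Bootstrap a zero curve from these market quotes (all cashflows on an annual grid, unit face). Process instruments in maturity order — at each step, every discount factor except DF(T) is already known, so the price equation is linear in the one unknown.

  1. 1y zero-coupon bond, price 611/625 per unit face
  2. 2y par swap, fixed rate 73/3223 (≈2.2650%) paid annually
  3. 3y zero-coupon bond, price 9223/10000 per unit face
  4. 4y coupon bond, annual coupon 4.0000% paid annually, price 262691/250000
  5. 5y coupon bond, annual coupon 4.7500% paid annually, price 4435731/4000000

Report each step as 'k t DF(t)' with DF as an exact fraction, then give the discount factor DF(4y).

1 1 611/625
2 2 4781/5000
3 3 9223/10000
4 4 1801/2000
5 5 8883/10000
DF(4y) = 1801/2000 ≈ 0.900500

step 1 [1y] zero: DF = P = 611/625 ≈ 0.977600
step 2 [2y] swap r/1=73/3223: DF=(1 − 73/3223·(0.977600))/(1+73/3223) = 4781/5000 ≈ 0.956200
step 3 [3y] zero: DF = P = 9223/10000 ≈ 0.922300
step 4 [4y] bond c/1=1/25: DF=(262691/250000 − 1/25·(0.977600+0.956200+0.922300))/(1+1/25) = 1801/2000 ≈ 0.900500
step 5 [5y] bond c/1=19/400: DF=(4435731/4000000 − 19/400·(0.977600+0.956200+0.922300+0.900500))/(1+19/400) = 8883/10000 ≈ 0.888300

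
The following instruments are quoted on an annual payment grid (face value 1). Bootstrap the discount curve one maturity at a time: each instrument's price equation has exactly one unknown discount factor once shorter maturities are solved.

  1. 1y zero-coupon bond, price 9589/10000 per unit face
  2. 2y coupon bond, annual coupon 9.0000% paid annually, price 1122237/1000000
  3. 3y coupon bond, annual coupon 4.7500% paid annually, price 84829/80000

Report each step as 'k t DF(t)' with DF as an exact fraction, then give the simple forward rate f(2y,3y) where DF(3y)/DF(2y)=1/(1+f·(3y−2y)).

1 1 9589/10000
2 2 594/625
3 3 9257/10000
f(2y,3y) = ((594/625)/(9257/10000) − 1)/(1) = 247/9257 ≈ 2.6683%

step 1 [1y] zero: DF = P = 9589/10000 ≈ 0.958900
step 2 [2y] bond c/1=9/100: DF=(1122237/1000000 − 9/100·(0.958900))/(1+9/100) = 594/625 ≈ 0.950400
step 3 [3y] bond c/1=19/400: DF=(84829/80000 − 19/400·(0.958900+0.950400))/(1+19/400) = 9257/10000 ≈ 0.925700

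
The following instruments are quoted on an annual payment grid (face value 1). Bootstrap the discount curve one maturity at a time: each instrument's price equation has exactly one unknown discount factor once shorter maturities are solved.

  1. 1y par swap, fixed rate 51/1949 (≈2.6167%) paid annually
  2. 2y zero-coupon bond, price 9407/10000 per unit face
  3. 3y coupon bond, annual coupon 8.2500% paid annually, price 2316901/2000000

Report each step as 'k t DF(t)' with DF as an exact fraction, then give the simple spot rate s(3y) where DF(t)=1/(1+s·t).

step 1 [1y] swap r/1=51/1949: DF=(1 − 51/1949·(0))/(1+51/1949) = 1949/2000 ≈ 0.974500
step 2 [2y] zero: DF = P = 9407/10000 ≈ 0.940700
step 3 [3y] bond c/1=33/400: DF=(2316901/2000000 − 33/400·(0.974500+0.940700))/(1+33/400) = 4621/5000 ≈ 0.924200

1 1 1949/2000
2 2 9407/10000
3 3 4621/5000
s(3y) = (1/(4621/5000) − 1)/(3) = 379/13863 ≈ 2.7339%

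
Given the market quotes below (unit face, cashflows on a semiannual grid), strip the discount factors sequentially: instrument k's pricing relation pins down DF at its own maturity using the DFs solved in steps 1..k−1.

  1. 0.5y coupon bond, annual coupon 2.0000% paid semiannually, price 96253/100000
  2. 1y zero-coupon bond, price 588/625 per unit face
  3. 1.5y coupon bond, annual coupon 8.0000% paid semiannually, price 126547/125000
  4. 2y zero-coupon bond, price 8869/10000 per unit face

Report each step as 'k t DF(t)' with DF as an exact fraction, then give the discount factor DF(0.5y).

step 1 [0.5y] bond c/2=1/100: DF=(96253/100000 − 1/100·(0))/(1+1/100) = 953/1000 ≈ 0.953000
step 2 [1y] zero: DF = P = 588/625 ≈ 0.940800
step 3 [1.5y] bond c/2=1/25: DF=(126547/125000 − 1/25·(0.953000+0.940800))/(1+1/25) = 4503/5000 ≈ 0.900600
step 4 [2y] zero: DF = P = 8869/10000 ≈ 0.886900

1 1/2 953/1000
2 1 588/625
3 3/2 4503/5000
4 2 8869/10000
DF(0.5y) = 953/1000 ≈ 0.953000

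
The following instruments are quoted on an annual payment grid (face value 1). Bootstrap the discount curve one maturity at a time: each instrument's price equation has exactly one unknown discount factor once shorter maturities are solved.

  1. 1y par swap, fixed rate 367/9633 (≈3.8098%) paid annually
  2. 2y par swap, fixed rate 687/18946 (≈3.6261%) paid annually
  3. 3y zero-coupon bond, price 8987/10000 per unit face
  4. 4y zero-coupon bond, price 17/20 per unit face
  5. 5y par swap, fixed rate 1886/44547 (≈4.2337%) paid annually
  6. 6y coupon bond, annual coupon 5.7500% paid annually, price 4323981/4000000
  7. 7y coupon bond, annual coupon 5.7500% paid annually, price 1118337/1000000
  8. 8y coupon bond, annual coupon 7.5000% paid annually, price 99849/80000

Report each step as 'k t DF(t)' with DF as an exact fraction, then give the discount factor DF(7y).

1 1 9633/10000
2 2 9313/10000
3 3 8987/10000
4 4 17/20
5 5 4057/5000
6 6 39/50
7 7 7729/10000
8 8 7419/10000
DF(7y) = 7729/10000 ≈ 0.772900

step 1 [1y] swap r/1=367/9633: DF=(1 − 367/9633·(0))/(1+367/9633) = 9633/10000 ≈ 0.963300
step 2 [2y] swap r/1=687/18946: DF=(1 − 687/18946·(0.963300))/(1+687/18946) = 9313/10000 ≈ 0.931300
step 3 [3y] zero: DF = P = 8987/10000 ≈ 0.898700
step 4 [4y] zero: DF = P = 17/20 ≈ 0.850000
step 5 [5y] swap r/1=1886/44547: DF=(1 − 1886/44547·(0.963300+0.931300+0.898700+0.850000))/(1+1886/44547) = 4057/5000 ≈ 0.811400
step 6 [6y] bond c/1=23/400: DF=(4323981/4000000 − 23/400·(0.963300+0.931300+0.898700+0.850000+0.811400))/(1+23/400) = 39/50 ≈ 0.780000
step 7 [7y] bond c/1=23/400: DF=(1118337/1000000 − 23/400·(0.963300+0.931300+0.898700+0.850000+0.811400+0.780000))/(1+23/400) = 7729/10000 ≈ 0.772900
step 8 [8y] bond c/1=3/40: DF=(99849/80000 − 3/40·(0.963300+0.931300+0.898700+0.850000+0.811400+0.780000+0.772900))/(1+3/40) = 7419/10000 ≈ 0.741900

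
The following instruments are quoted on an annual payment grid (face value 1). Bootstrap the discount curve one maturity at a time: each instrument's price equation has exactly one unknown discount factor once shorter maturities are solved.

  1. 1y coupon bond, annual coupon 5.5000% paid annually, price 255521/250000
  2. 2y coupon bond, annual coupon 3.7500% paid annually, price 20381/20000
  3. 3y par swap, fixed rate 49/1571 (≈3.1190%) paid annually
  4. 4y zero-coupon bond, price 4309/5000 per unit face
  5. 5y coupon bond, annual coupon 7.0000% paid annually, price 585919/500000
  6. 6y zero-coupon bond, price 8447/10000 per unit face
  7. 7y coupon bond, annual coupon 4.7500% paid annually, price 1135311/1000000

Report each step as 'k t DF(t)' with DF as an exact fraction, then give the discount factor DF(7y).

1 1 1211/1250
2 2 592/625
3 3 4559/5000
4 4 4309/5000
5 5 4269/5000
6 6 8447/10000
7 7 1679/2000
DF(7y) = 1679/2000 ≈ 0.839500

step 1 [1y] bond c/1=11/200: DF=(255521/250000 − 11/200·(0))/(1+11/200) = 1211/1250 ≈ 0.968800
step 2 [2y] bond c/1=3/80: DF=(20381/20000 − 3/80·(0.968800))/(1+3/80) = 592/625 ≈ 0.947200
step 3 [3y] swap r/1=49/1571: DF=(1 − 49/1571·(0.968800+0.947200))/(1+49/1571) = 4559/5000 ≈ 0.911800
step 4 [4y] zero: DF = P = 4309/5000 ≈ 0.861800
step 5 [5y] bond c/1=7/100: DF=(585919/500000 − 7/100·(0.968800+0.947200+0.911800+0.861800))/(1+7/100) = 4269/5000 ≈ 0.853800
step 6 [6y] zero: DF = P = 8447/10000 ≈ 0.844700
step 7 [7y] bond c/1=19/400: DF=(1135311/1000000 − 19/400·(0.968800+0.947200+0.911800+0.861800+0.853800+0.844700))/(1+19/400) = 1679/2000 ≈ 0.839500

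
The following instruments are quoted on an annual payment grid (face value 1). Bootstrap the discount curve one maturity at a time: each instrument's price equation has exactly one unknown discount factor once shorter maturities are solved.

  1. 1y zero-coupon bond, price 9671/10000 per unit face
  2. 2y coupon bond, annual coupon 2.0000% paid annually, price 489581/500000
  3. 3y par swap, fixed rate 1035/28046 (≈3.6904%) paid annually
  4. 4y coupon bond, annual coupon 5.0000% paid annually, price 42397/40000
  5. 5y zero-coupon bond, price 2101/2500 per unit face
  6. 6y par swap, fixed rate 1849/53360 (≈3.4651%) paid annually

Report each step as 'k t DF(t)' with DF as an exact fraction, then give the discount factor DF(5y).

step 1 [1y] zero: DF = P = 9671/10000 ≈ 0.967100
step 2 [2y] bond c/1=1/50: DF=(489581/500000 − 1/50·(0.967100))/(1+1/50) = 941/1000 ≈ 0.941000
step 3 [3y] swap r/1=1035/28046: DF=(1 − 1035/28046·(0.967100+0.941000))/(1+1035/28046) = 1793/2000 ≈ 0.896500
step 4 [4y] bond c/1=1/20: DF=(42397/40000 − 1/20·(0.967100+0.941000+0.896500))/(1+1/20) = 8759/10000 ≈ 0.875900
step 5 [5y] zero: DF = P = 2101/2500 ≈ 0.840400
step 6 [6y] swap r/1=1849/53360: DF=(1 − 1849/53360·(0.967100+0.941000+0.896500+0.875900+0.840400))/(1+1849/53360) = 8151/10000 ≈ 0.815100

1 1 9671/10000
2 2 941/1000
3 3 1793/2000
4 4 8759/10000
5 5 2101/2500
6 6 8151/10000
DF(5y) = 2101/2500 ≈ 0.840400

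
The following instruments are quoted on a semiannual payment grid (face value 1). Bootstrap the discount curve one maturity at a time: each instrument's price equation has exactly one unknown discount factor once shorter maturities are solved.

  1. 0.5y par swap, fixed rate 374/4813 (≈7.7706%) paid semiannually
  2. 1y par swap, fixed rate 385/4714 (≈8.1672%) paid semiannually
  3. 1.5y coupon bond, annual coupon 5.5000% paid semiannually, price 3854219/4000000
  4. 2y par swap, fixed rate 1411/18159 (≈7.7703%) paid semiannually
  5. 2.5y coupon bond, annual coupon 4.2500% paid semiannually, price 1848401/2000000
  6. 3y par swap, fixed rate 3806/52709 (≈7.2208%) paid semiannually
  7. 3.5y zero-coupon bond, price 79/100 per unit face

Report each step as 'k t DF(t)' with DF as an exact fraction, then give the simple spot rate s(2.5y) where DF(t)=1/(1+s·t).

1 1/2 4813/5000
2 1 923/1000
3 3/2 8873/10000
4 2 8589/10000
5 5/2 4147/5000
6 3 8097/10000
7 7/2 79/100
s(2.5y) = (1/(4147/5000) − 1)/(5/2) = 1706/20735 ≈ 8.2276%

step 1 [0.5y] swap r/2=187/4813: DF=(1 − 187/4813·(0))/(1+187/4813) = 4813/5000 ≈ 0.962600
step 2 [1y] swap r/2=385/9428: DF=(1 − 385/9428·(0.962600))/(1+385/9428) = 923/1000 ≈ 0.923000
step 3 [1.5y] bond c/2=11/400: DF=(3854219/4000000 − 11/400·(0.962600+0.923000))/(1+11/400) = 8873/10000 ≈ 0.887300
step 4 [2y] swap r/2=1411/36318: DF=(1 − 1411/36318·(0.962600+0.923000+0.887300))/(1+1411/36318) = 8589/10000 ≈ 0.858900
step 5 [2.5y] bond c/2=17/800: DF=(1848401/2000000 − 17/800·(0.962600+0.923000+0.887300+0.858900))/(1+17/800) = 4147/5000 ≈ 0.829400
step 6 [3y] swap r/2=1903/52709: DF=(1 − 1903/52709·(0.962600+0.923000+0.887300+0.858900+0.829400))/(1+1903/52709) = 8097/10000 ≈ 0.809700
step 7 [3.5y] zero: DF = P = 79/100 ≈ 0.790000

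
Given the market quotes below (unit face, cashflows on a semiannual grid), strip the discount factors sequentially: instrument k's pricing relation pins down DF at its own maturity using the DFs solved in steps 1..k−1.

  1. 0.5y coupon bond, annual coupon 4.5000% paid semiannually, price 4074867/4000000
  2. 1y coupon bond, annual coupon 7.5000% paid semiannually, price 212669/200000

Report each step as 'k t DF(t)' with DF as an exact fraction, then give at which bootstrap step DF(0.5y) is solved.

step 1 [0.5y] bond c/2=9/400: DF=(4074867/4000000 − 9/400·(0))/(1+9/400) = 9963/10000 ≈ 0.996300
step 2 [1y] bond c/2=3/80: DF=(212669/200000 − 3/80·(0.996300))/(1+3/80) = 9889/10000 ≈ 0.988900

1 1/2 9963/10000
2 1 9889/10000
DF(0.5y) is solved at step 1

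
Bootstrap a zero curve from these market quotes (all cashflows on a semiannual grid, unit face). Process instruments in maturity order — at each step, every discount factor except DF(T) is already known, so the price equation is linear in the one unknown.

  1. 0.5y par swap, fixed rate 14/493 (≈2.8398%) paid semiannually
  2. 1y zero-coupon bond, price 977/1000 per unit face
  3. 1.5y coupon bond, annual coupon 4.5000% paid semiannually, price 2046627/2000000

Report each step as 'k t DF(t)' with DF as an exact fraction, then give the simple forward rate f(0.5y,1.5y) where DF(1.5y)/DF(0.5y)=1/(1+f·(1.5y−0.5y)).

step 1 [0.5y] swap r/2=7/493: DF=(1 − 7/493·(0))/(1+7/493) = 493/500 ≈ 0.986000
step 2 [1y] zero: DF = P = 977/1000 ≈ 0.977000
step 3 [1.5y] bond c/2=9/400: DF=(2046627/2000000 − 9/400·(0.986000+0.977000))/(1+9/400) = 1197/1250 ≈ 0.957600

1 1/2 493/500
2 1 977/1000
3 3/2 1197/1250
f(0.5y,1.5y) = ((493/500)/(1197/1250) − 1)/(1) = 71/2394 ≈ 2.9657%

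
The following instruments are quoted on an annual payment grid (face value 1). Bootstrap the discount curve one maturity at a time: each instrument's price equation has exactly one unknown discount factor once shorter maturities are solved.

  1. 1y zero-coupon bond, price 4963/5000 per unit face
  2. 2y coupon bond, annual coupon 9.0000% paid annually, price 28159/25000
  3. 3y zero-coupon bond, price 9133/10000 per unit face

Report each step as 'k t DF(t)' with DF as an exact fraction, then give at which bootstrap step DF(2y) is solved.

1 1 4963/5000
2 2 4757/5000
3 3 9133/10000
DF(2y) is solved at step 2

step 1 [1y] zero: DF = P = 4963/5000 ≈ 0.992600
step 2 [2y] bond c/1=9/100: DF=(28159/25000 − 9/100·(0.992600))/(1+9/100) = 4757/5000 ≈ 0.951400
step 3 [3y] zero: DF = P = 9133/10000 ≈ 0.913300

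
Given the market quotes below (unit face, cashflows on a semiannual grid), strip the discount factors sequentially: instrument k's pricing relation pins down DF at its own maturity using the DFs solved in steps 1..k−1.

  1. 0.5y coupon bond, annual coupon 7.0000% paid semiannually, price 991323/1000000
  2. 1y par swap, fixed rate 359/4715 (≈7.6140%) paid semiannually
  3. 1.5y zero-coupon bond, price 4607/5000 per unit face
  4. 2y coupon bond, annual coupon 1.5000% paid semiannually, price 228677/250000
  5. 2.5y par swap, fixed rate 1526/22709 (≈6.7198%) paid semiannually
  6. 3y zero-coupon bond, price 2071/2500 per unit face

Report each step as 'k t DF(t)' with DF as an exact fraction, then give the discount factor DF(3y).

step 1 [0.5y] bond c/2=7/200: DF=(991323/1000000 − 7/200·(0))/(1+7/200) = 4789/5000 ≈ 0.957800
step 2 [1y] swap r/2=359/9430: DF=(1 − 359/9430·(0.957800))/(1+359/9430) = 4641/5000 ≈ 0.928200
step 3 [1.5y] zero: DF = P = 4607/5000 ≈ 0.921400
step 4 [2y] bond c/2=3/400: DF=(228677/250000 − 3/400·(0.957800+0.928200+0.921400))/(1+3/400) = 887/1000 ≈ 0.887000
step 5 [2.5y] swap r/2=763/22709: DF=(1 − 763/22709·(0.957800+0.928200+0.921400+0.887000))/(1+763/22709) = 4237/5000 ≈ 0.847400
step 6 [3y] zero: DF = P = 2071/2500 ≈ 0.828400

1 1/2 4789/5000
2 1 4641/5000
3 3/2 4607/5000
4 2 887/1000
5 5/2 4237/5000
6 3 2071/2500
DF(3y) = 2071/2500 ≈ 0.828400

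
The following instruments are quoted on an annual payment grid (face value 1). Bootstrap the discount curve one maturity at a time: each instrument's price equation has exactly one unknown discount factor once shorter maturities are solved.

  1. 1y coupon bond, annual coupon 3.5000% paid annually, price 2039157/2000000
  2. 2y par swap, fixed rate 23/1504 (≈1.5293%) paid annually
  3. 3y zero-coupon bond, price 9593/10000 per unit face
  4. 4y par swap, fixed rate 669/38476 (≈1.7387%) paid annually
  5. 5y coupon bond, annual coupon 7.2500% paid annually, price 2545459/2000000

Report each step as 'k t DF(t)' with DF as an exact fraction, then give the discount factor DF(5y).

1 1 9851/10000
2 2 9701/10000
3 3 9593/10000
4 4 9331/10000
5 5 4633/5000
DF(5y) = 4633/5000 ≈ 0.926600

step 1 [1y] bond c/1=7/200: DF=(2039157/2000000 − 7/200·(0))/(1+7/200) = 9851/10000 ≈ 0.985100
step 2 [2y] swap r/1=23/1504: DF=(1 − 23/1504·(0.985100))/(1+23/1504) = 9701/10000 ≈ 0.970100
step 3 [3y] zero: DF = P = 9593/10000 ≈ 0.959300
step 4 [4y] swap r/1=669/38476: DF=(1 − 669/38476·(0.985100+0.970100+0.959300))/(1+669/38476) = 9331/10000 ≈ 0.933100
step 5 [5y] bond c/1=29/400: DF=(2545459/2000000 − 29/400·(0.985100+0.970100+0.959300+0.933100))/(1+29/400) = 4633/5000 ≈ 0.926600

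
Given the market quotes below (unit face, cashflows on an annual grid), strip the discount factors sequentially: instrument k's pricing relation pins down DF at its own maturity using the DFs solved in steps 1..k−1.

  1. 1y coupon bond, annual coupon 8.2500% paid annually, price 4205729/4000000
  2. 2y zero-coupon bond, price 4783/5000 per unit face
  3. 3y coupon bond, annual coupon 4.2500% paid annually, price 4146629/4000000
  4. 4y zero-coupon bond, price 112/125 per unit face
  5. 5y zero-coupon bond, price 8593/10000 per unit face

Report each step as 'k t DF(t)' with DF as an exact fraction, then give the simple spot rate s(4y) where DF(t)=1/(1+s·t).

1 1 9713/10000
2 2 4783/5000
3 3 4579/5000
4 4 112/125
5 5 8593/10000
s(4y) = (1/(112/125) − 1)/(4) = 13/448 ≈ 2.9018%

step 1 [1y] bond c/1=33/400: DF=(4205729/4000000 − 33/400·(0))/(1+33/400) = 9713/10000 ≈ 0.971300
step 2 [2y] zero: DF = P = 4783/5000 ≈ 0.956600
step 3 [3y] bond c/1=17/400: DF=(4146629/4000000 − 17/400·(0.971300+0.956600))/(1+17/400) = 4579/5000 ≈ 0.915800
step 4 [4y] zero: DF = P = 112/125 ≈ 0.896000
step 5 [5y] zero: DF = P = 8593/10000 ≈ 0.859300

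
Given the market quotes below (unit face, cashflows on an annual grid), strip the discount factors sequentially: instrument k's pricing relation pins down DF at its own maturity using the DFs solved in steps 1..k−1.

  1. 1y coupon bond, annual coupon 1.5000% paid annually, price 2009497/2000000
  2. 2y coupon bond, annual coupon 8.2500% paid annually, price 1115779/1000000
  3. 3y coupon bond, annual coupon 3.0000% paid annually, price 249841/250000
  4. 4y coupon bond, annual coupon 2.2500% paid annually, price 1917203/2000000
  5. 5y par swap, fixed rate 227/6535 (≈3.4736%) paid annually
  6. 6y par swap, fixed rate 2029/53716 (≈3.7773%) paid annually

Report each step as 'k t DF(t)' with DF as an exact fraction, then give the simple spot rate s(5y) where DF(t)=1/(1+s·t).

step 1 [1y] bond c/1=3/200: DF=(2009497/2000000 − 3/200·(0))/(1+3/200) = 9899/10000 ≈ 0.989900
step 2 [2y] bond c/1=33/400: DF=(1115779/1000000 − 33/400·(0.989900))/(1+33/400) = 9553/10000 ≈ 0.955300
step 3 [3y] bond c/1=3/100: DF=(249841/250000 − 3/100·(0.989900+0.955300))/(1+3/100) = 571/625 ≈ 0.913600
step 4 [4y] bond c/1=9/400: DF=(1917203/2000000 − 9/400·(0.989900+0.955300+0.913600))/(1+9/400) = 4373/5000 ≈ 0.874600
step 5 [5y] swap r/1=227/6535: DF=(1 − 227/6535·(0.989900+0.955300+0.913600+0.874600))/(1+227/6535) = 8411/10000 ≈ 0.841100
step 6 [6y] swap r/1=2029/53716: DF=(1 − 2029/53716·(0.989900+0.955300+0.913600+0.874600+0.841100))/(1+2029/53716) = 7971/10000 ≈ 0.797100

1 1 9899/10000
2 2 9553/10000
3 3 571/625
4 4 4373/5000
5 5 8411/10000
6 6 7971/10000
s(5y) = (1/(8411/10000) − 1)/(5) = 1589/42055 ≈ 3.7784%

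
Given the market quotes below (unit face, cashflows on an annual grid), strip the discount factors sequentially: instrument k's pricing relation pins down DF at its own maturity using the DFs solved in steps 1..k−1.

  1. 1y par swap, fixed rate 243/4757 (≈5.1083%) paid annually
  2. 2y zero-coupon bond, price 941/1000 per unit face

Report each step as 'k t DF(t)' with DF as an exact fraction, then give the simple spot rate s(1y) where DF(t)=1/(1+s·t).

step 1 [1y] swap r/1=243/4757: DF=(1 − 243/4757·(0))/(1+243/4757) = 4757/5000 ≈ 0.951400
step 2 [2y] zero: DF = P = 941/1000 ≈ 0.941000

1 1 4757/5000
2 2 941/1000
s(1y) = (1/(4757/5000) − 1)/(1) = 243/4757 ≈ 5.1083%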